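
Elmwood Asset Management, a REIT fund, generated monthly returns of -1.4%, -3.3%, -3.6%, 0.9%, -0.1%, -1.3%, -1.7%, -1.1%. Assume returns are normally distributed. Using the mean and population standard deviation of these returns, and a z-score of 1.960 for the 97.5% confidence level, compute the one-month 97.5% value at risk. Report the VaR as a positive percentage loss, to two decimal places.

μ = (-1.4 − 3.3 − 3.6 + 0.9 − 0.1 − 1.3 − 1.7 − 1.1) / 8 = -11.60 / 8 = -1.4500%
Σ(r − μ)² = (-1.4 − (-1.4500))² + (-3.3 − (-1.4500))² + (-3.6 − (-1.4500))² + … = 15.6000
σ = √[15.6000 / 8] = 1.3964%
VaR = −(μ − z·σ) = −(-1.4500 − 1.960 × 1.3964) = −(-4.1869) = 4.1869%

4.19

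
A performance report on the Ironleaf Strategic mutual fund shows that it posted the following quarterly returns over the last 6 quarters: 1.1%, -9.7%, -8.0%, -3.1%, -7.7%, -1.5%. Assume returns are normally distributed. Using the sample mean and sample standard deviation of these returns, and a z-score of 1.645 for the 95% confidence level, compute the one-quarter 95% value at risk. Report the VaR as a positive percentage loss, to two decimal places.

11.84

Mean return r̄ = -28.90 / 6 = -4.8167%
Sample std dev = √[91.2483 / 5] = 4.2720%
VaR = −(r̄ − z·σ) = −(-4.8167 − 1.645 × 4.2720) = −(-11.8441) = 11.8441%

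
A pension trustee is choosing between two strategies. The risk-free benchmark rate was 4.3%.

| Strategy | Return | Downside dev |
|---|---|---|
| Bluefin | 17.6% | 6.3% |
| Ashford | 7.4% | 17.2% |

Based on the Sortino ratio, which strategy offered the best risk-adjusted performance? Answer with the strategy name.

Bluefin

Bluefin: Sortino ratio = (17.6% − 4.3%) / 6.3% = 2.111
Ashford: Sortino ratio = (7.4% − 4.3%) / 17.2% = 0.180
Highest: Bluefin (2.111).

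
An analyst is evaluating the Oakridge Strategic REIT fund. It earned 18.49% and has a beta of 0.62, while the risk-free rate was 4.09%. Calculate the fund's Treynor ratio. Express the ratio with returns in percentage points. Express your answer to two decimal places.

Treynor = (Rp − Rf) / β = (18.49% − 4.09%) / 0.62 = 14.40 / 0.62 = 23.2258

23.23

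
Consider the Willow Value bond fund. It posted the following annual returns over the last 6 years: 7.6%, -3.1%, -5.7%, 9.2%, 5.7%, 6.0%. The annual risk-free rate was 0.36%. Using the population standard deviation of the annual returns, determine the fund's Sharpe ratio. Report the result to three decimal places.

0.522

r̄ = (7.6 − 3.1 − 5.7 + 9.2 + 5.7 + 6) / 6 = 3.2833%
Σ(r − r̄)² = (7.6 − 3.2833)² + (-3.1 − 3.2833)² + (-5.7 − 3.2833)² + … = 188.3083
population σ = √(188.3083 / 6) = √31.3847 = 5.6022%
Sharpe = (r̄ − rf) / σ = (3.2833 − 0.36) / 5.6022 = 2.9233 / 5.6022 = 0.5218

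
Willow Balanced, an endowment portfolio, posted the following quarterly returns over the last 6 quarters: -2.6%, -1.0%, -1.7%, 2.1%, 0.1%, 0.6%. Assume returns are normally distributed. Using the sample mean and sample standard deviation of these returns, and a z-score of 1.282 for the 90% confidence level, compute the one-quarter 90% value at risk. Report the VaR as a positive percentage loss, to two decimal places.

2.59

Mean return μ = -2.50 / 6 = -0.4167%
Σ(r − μ)² = 14.3883; sample σ = √(14.3883/5) = 1.6964%
VaR = −(μ − z·σ) = −(-0.4167 − 1.282 × 1.6964) = −(-2.5915) = 2.5915%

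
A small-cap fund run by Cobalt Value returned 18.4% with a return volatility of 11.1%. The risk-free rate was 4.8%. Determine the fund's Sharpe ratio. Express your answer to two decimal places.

Sharpe = (Rp − Rf) / σp = (18.4% − 4.8%) / 11.1% = 13.60% / 11.1% = 1.2252

1.23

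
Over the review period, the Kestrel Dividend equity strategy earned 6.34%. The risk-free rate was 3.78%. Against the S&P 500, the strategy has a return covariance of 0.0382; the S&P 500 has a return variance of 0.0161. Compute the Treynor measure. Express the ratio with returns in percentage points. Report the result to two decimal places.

β = Cov / Var = 0.0382 / 0.0161 = 2.3727
Treynor = (Rp − Rf) / β = (6.34% − 3.78%) / 2.3727 = 2.56 / 2.3727 = 1.0789

1.08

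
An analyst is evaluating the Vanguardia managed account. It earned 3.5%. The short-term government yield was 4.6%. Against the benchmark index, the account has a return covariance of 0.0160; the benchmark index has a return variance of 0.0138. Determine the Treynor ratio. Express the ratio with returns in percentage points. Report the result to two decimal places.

-0.95

β = Cov / Var = 0.0160 / 0.0138 = 1.1594
Treynor = (Rp − Rf) / β = (3.5% − 4.6%) / 1.1594 = -1.10 / 1.1594 = -0.9488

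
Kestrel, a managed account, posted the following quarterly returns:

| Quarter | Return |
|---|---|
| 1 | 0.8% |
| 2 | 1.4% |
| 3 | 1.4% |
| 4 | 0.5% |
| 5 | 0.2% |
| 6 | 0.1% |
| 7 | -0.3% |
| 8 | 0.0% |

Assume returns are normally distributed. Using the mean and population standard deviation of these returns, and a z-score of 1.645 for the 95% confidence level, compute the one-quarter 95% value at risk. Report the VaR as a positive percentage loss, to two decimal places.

Mean return μ = 4.10 / 8 = 0.5125%
Σ(r − μ)² = (0.8 − 0.5125)² + (1.4 − 0.5125)² + … = 2.8488
σ = √[2.8488 / 8] = 0.5967%
VaR = −(μ − z·σ) = −(0.5125 − 1.645 × 0.5967) = −(-0.4691) = 0.4691%

0.47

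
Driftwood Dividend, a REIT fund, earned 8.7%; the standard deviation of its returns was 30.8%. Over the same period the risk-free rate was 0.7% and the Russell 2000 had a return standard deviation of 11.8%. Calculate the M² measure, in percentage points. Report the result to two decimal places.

3.76

Sharpe = (Rp − Rf) / σp = (8.7% − 0.7%) / 30.8% = 0.2597
M² = Rf + Sharpe × σm = 0.7% + 0.2597 × 11.8% = 3.7645%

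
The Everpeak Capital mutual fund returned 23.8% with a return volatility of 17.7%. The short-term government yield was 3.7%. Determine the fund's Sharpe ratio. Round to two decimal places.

Sharpe = (Rp − Rf) / σp = (23.8% − 3.7%) / 17.7% = 20.10% / 17.7% = 1.1356

1.14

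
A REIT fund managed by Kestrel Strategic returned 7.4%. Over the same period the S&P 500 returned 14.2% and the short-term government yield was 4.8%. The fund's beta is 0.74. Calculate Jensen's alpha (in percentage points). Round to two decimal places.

CAPM expected return = Rf + β(Rm − Rf) = 4.8% + 0.74 × (14.2% − 4.8%) = 4.8 + 0.74 × 9.40 = 11.7560%
Jensen's α = Rp − E[R] = 7.4% − 11.7560% = -4.3560

-4.36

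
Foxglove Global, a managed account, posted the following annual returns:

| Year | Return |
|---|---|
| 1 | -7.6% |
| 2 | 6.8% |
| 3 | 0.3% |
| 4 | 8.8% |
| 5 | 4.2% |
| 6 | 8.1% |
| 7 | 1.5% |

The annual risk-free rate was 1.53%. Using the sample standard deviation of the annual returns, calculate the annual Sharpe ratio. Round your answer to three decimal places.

r̄ = (-7.6 + 6.8 + 0.3 + 8.8 + 4.2 + 8.1 + 1.5) / 7 = 22.10 / 7 = 3.1571%
Σ(r − r̄)² = (-7.6 − 3.1571)² + (6.8 − 3.1571)² + … = 197.2571
σ = √[197.2571 / 6] = 5.7338%
Sharpe = (r̄ − rf) / σ = (3.1571 − 1.53) / 5.7338 = 1.6271 / 5.7338 = 0.2838

0.284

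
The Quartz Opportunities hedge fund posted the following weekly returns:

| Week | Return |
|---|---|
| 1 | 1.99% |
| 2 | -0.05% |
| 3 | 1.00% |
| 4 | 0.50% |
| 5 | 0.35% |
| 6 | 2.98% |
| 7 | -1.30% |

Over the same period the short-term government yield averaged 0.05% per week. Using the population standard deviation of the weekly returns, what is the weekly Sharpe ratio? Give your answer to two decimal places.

r̄ = (1.99 − 0.05 + 1 + 0.5 + 0.35 + 2.98 − 1.3) / 7 = 0.7814%
Σ(r − r̄)² = 11.6311; population σ = √(11.6311/7) = 1.2890%
Sharpe = (r̄ − rf) / σ = (0.7814 − 0.05) / 1.2890 = 0.7314 / 1.2890 = 0.5674

0.57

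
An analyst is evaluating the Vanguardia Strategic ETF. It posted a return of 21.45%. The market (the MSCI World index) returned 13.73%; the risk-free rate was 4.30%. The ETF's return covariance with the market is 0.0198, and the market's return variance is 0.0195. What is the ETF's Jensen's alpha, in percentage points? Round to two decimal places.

7.57

β = Cov / Var = 0.0198 / 0.0195 = 1.0154
E[R] = Rf + β(Rm − Rf) = 4.30% + 1.0154 × (13.73% − 4.30%) = 13.8752%
α = Rp − E[R] = 21.45% − 13.8752% = 7.5748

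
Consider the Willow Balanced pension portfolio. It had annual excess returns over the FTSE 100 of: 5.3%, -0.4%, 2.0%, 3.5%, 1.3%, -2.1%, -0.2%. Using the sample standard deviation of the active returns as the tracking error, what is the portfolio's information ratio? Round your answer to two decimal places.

r̄ = (5.3 − 0.4 + 2 + 3.5 + 1.3 − 2.1 − 0.2) / 7 = 1.3429%
Σ(r − r̄)² = (5.3 − 1.3429)² + (-0.4 − 1.3429)² + … = 38.0171
sample σ = √(38.0171 / 6) = √6.3362 = 2.5172%
IR = r̄ / tracking error = 1.3429 / 2.5172 = 0.5335

0.53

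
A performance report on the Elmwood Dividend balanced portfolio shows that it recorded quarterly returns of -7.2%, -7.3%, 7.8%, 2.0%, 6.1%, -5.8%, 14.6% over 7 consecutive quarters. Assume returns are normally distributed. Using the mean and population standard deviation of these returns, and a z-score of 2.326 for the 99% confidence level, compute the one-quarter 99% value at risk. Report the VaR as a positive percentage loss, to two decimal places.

16.97

r̄ = (-7.2 − 7.3 + 7.8 + 2 + 6.1 − 5.8 + 14.6) / 7 = 10.20 / 7 = 1.4571%
Σ(r − r̄)² = (-7.2 − 1.4571)² + (-7.3 − 1.4571)² + (7.8 − 1.4571)² + … = 439.1171
population σ = √(439.1171 / 7) = √62.7310 = 7.9203%
VaR = −(r̄ − z·σ) = −(1.4571 − 2.326 × 7.9203) = −(-16.9655) = 16.9655%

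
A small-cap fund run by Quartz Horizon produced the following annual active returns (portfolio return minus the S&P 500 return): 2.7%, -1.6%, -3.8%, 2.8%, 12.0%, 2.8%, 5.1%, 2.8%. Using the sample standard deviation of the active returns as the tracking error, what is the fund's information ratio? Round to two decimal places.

0.61

Mean return μ = 22.80 / 8 = 2.8500%
Σ(r − μ)² = (2.7 − 2.8500)² + (-1.6 − 2.8500)² + (-3.8 − 2.8500)² + … = 152.8400
sample σ = √(152.8400 / 7) = √21.8343 = 4.6727%
IR = μ / tracking error = 2.8500 / 4.6727 = 0.6099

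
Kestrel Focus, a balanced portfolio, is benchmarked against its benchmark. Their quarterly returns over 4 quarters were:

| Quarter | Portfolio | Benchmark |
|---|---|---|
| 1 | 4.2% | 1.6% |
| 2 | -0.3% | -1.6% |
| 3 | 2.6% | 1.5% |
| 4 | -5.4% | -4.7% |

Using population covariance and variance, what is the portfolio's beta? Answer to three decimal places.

1.389

r̄p = 0.2750%,  r̄m = -0.8000%
Cov = Σ(rp − r̄p)(rm − r̄m) / 4 = 9.3400
Var(rm) = Σ(rm − r̄m)² / 4 = 6.7250
β = Cov / Var = 9.3400 / 6.7250 = 1.3888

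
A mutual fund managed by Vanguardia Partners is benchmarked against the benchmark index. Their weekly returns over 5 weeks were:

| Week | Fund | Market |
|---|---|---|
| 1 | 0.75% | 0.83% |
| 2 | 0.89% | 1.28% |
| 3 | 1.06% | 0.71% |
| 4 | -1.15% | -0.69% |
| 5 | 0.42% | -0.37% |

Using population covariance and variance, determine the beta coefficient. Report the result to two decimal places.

0.87

r̄p = 0.3940%,  r̄m = 0.3520%
Cov = Σ(rp − r̄p)(rm − r̄m) / 5 = 0.4918
Var(rm) = Σ(rm − r̄m)² / 5 = 0.5650
β = Cov / Var = 0.4918 / 0.5650 = 0.8704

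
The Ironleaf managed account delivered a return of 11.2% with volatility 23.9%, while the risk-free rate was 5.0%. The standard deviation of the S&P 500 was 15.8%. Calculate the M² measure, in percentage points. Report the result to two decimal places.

9.10

Sharpe = (Rp − Rf) / σp = (11.2% − 5.0%) / 23.9% = 0.2594
M² = Rf + Sharpe × σm = 5.0% + 0.2594 × 15.8% = 9.0985%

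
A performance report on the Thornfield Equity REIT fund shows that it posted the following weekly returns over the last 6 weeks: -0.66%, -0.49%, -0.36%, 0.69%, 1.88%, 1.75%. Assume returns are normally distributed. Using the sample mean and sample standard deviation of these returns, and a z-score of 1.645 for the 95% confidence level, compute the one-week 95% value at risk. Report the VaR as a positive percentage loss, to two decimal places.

Mean return r̄ = 2.810 / 6 = 0.4683%
Sample σ = √[Σ(r − r̄)² / 5] = √[6.5623 / 5] = √1.3125 = 1.1456%
VaR = −(r̄ − z·σ) = −(0.4683 − 1.645 × 1.1456) = −(-1.4162) = 1.4162%

1.42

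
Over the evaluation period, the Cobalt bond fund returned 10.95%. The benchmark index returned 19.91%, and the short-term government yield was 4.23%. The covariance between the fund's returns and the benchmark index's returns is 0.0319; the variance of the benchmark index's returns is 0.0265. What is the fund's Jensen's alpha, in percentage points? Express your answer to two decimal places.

β = Cov / Var = 0.0319 / 0.0265 = 1.2038
E[R] = Rf + β(Rm − Rf) = 4.23% + 1.2038 × (19.91% − 4.23%) = 23.1056%
α = Rp − E[R] = 10.95% − 23.1056% = -12.1556

-12.16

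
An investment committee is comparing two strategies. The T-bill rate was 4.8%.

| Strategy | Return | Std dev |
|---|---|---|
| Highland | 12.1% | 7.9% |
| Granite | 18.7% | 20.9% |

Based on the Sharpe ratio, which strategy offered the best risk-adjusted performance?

Highland: Sharpe ratio = (12.1% − 4.8%) / 7.9% = 0.924
Granite: Sharpe ratio = (18.7% − 4.8%) / 20.9% = 0.665
Highest: Highland (0.924).

Highland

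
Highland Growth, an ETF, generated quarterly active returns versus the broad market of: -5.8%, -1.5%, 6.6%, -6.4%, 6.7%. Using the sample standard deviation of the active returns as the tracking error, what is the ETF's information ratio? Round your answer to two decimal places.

Mean return μ = -0.40 / 5 = -0.0800%
Σ(r − μ)² = (-5.8 − (-0.0800))² + (-1.5 − (-0.0800))² + … = 165.2680
sample σ = √(165.2680 / 4) = √41.3170 = 6.4278%
IR = μ / tracking error = -0.0800 / 6.4278 = -0.0124

-0.01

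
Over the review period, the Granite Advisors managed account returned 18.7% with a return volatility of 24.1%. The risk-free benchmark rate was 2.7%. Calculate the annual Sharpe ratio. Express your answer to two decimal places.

Sharpe = (Rp − Rf) / σp = (18.7% − 2.7%) / 24.1% = 16.00% / 24.1% = 0.6639

0.66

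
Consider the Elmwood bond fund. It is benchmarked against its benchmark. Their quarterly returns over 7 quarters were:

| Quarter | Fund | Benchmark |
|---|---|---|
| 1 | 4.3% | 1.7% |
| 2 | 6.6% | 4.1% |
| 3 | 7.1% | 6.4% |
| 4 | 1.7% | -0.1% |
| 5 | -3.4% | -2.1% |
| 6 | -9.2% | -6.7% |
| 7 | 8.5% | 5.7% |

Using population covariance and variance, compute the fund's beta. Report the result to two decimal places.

r̄p = 2.2286%,  r̄m = 1.2857%
Cov = Σ(rp − r̄p)(rm − r̄m) / 7 = 25.2590
Var(rm) = Σ(rm − r̄m)² / 7 = 18.6984
β = Cov / Var = 25.2590 / 18.6984 = 1.3509

1.35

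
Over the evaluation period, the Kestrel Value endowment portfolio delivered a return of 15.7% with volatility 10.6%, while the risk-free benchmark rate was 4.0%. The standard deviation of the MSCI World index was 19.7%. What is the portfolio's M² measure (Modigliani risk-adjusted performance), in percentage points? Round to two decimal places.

25.74

Sharpe = (Rp − Rf) / σp = (15.7% − 4.0%) / 10.6% = 1.1038
M² = Rf + Sharpe × σm = 4.0% + 1.1038 × 19.7% = 25.7449%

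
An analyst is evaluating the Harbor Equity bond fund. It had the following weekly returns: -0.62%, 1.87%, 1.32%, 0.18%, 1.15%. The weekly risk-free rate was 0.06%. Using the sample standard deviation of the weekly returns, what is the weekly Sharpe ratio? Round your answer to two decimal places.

0.73

r̄ = (-0.62 + 1.87 + 1.32 + 0.18 + 1.15) / 5 = 3.900 / 5 = 0.7800%
Σ(r − r̄)² = 3.9366; sample σ = √(3.9366/4) = 0.9920%
Sharpe = (r̄ − rf) / σ = (0.7800 − 0.06) / 0.9920 = 0.7200 / 0.9920 = 0.7258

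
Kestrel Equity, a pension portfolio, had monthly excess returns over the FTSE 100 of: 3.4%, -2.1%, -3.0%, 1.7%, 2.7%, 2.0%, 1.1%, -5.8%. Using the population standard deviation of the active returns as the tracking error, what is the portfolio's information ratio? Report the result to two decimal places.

μ = (3.4 − 2.1 − 3 + 1.7 + 2.7 + 2 + 1.1 − 5.8) / 8 = 0.00 / 8 = 0.0000%
Population σ = √[Σ(r − μ)² / 8] = √[74.0000 / 8] = √9.2500 = 3.0414%
IR = μ / tracking error = 0.0000 / 3.0414 = 0.0000

0.00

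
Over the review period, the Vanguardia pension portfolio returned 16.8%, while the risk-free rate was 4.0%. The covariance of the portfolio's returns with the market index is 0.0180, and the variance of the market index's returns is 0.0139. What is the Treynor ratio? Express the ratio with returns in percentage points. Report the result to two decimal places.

β = Cov / Var = 0.0180 / 0.0139 = 1.2950
Treynor = (Rp − Rf) / β = (16.8% − 4.0%) / 1.2950 = 12.80 / 1.2950 = 9.8842

9.88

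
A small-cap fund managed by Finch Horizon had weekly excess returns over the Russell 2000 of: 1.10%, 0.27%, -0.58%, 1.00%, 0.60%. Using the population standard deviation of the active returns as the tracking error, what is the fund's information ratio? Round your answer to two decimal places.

0.79

r̄ = (1.1 + 0.27 − 0.58 + 1 + 0.6) / 5 = 2.390 / 5 = 0.4780%
Population σ = √[Σ(r − r̄)² / 5] = √[1.8369 / 5] = √0.3674 = 0.6061%
IR = r̄ / tracking error = 0.4780 / 0.6061 = 0.7886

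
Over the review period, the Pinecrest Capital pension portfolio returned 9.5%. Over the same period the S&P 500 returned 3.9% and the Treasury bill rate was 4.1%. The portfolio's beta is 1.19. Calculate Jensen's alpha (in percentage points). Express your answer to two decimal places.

CAPM expected return = Rf + β(Rm − Rf) = 4.1% + 1.19 × (3.9% − 4.1%) = 4.1 + 1.19 × -0.20 = 3.8620%
Jensen's α = Rp − E[R] = 9.5% − 3.8620% = 5.6380

5.64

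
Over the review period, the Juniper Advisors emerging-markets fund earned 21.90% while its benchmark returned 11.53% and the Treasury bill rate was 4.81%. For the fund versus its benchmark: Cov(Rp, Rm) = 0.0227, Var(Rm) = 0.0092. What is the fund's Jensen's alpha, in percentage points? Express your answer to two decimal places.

β = Cov / Var = 0.0227 / 0.0092 = 2.4674
E[R] = Rf + β(Rm − Rf) = 4.81% + 2.4674 × (11.53% − 4.81%) = 21.3909%
α = Rp − E[R] = 21.90% − 21.3909% = 0.5091

0.51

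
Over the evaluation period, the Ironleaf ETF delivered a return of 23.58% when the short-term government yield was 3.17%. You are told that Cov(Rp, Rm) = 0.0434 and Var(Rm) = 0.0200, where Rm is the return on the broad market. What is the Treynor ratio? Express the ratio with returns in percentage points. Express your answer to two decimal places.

β = Cov / Var = 0.0434 / 0.0200 = 2.1700
Treynor = (Rp − Rf) / β = (23.58% − 3.17%) / 2.1700 = 20.41 / 2.1700 = 9.4055

9.41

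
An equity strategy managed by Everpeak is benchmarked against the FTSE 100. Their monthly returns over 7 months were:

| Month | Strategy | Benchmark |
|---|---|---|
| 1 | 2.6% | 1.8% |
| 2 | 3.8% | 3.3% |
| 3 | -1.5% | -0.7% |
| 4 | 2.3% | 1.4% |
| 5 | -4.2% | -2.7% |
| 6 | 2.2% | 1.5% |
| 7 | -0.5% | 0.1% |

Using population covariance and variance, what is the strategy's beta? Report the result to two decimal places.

1.43

r̄p = 0.6714%,  r̄m = 0.6714%
Cov = Σ(rp − r̄p)(rm − r̄m) / 7 = 4.7035
Var(rm) = Σ(rm − r̄m)² / 7 = 3.2820
β = Cov / Var = 4.7035 / 3.2820 = 1.4331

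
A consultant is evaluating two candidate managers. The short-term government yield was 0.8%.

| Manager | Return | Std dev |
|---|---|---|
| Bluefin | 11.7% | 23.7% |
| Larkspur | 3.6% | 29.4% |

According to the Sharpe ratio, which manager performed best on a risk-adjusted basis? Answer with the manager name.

Bluefin

Bluefin: Sharpe ratio = (11.7% − 0.8%) / 23.7% = 0.460
Larkspur: Sharpe ratio = (3.6% − 0.8%) / 29.4% = 0.095
Highest: Bluefin (0.460).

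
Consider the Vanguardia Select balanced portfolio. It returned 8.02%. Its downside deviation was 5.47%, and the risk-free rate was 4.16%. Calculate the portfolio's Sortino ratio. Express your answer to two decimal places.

0.71

Sortino = (Rp − Rf) / σd = (8.02% − 4.16%) / 5.47% = 3.86% / 5.47% = 0.7057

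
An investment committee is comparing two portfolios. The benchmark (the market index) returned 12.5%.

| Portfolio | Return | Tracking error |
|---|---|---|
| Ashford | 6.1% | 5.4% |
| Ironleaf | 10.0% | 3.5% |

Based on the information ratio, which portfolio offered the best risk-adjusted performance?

Ashford: IR = (6.1% − 12.5%) / 5.4% = -1.185
Ironleaf: IR = (10.0% − 12.5%) / 3.5% = -0.714
Highest: Ironleaf (-0.714).

Ironleaf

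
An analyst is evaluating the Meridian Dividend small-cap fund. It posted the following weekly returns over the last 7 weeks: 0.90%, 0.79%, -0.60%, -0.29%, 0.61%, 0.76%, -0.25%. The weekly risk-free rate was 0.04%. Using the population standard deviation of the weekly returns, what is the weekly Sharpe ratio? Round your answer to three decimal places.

r̄ = (0.9 + 0.79 − 0.6 − 0.29 + 0.61 + 0.76 − 0.25) / 7 = 0.2743%
Σ(r − r̄)² = (0.9 − 0.2743)² + (0.79 − 0.2743)² + … = 2.3638
σ = √[2.3638 / 7] = 0.5811%
Sharpe = (r̄ − rf) / σ = (0.2743 − 0.04) / 0.5811 = 0.2343 / 0.5811 = 0.4032

0.403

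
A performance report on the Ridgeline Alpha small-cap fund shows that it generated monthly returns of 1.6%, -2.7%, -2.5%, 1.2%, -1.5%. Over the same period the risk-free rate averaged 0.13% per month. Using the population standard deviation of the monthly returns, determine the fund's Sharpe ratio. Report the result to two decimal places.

-0.50

Mean return μ = -3.90 / 5 = -0.7800%
Σ(r − μ)² = 16.7480; population σ = √(16.7480/5) = 1.8302%
Sharpe = (μ − rf) / σ = (-0.7800 − 0.13) / 1.8302 = -0.9100 / 1.8302 = -0.4972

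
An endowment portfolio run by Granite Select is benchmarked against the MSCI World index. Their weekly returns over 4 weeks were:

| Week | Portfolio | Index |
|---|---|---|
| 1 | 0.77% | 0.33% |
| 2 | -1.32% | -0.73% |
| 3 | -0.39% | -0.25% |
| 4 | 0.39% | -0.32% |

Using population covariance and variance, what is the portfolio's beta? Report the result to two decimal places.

1.85

r̄p = -0.1375%,  r̄m = -0.2425%
Cov = Σ(rp − r̄p)(rm − r̄m) / 4 = 0.2643
Var(rm) = Σ(rm − r̄m)² / 4 = 0.1429
β = Cov / Var = 0.2643 / 0.1429 = 1.8495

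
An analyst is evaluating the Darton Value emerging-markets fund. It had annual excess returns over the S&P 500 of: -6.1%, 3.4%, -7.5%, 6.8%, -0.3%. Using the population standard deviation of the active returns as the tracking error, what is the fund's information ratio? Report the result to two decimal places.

-0.14

r̄ = (-6.1 + 3.4 − 7.5 + 6.8 − 0.3) / 5 = -0.7400%
Σ(r − r̄)² = (-6.1 − (-0.7400))² + (3.4 − (-0.7400))² + … = 148.6120
population σ = √(148.6120 / 5) = √29.7224 = 5.4518%
IR = r̄ / tracking error = -0.7400 / 5.4518 = -0.1357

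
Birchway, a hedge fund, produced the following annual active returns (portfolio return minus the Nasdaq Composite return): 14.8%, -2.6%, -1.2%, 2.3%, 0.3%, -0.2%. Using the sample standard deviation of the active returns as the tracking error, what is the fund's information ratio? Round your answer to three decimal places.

0.351

Mean return μ = 13.40 / 6 = 2.2333%
Σ(r − μ)² = (14.8 − 2.2333)² + (-2.6 − 2.2333)² + … = 202.7333
sample σ = √(202.7333 / 5) = √40.5467 = 6.3676%
IR = μ / tracking error = 2.2333 / 6.3676 = 0.3507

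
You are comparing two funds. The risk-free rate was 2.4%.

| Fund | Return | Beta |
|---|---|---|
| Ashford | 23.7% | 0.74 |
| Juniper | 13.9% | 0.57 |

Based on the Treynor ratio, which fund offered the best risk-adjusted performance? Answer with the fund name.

Ashford: Treynor = (23.7% − 2.4%) / 0.74 = 28.784
Juniper: Treynor = (13.9% − 2.4%) / 0.57 = 20.175
Highest: Ashford (28.784).

Ashford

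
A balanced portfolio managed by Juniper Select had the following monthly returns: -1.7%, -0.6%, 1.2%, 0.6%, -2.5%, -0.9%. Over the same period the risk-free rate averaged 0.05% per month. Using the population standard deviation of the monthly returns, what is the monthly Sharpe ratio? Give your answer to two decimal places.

r̄ = (-1.7 − 0.6 + 1.2 + 0.6 − 2.5 − 0.9) / 6 = -3.90 / 6 = -0.6500%
Σ(r − r̄)² = 9.5750; population σ = √(9.5750/6) = 1.2633%
Sharpe = (r̄ − rf) / σ = (-0.6500 − 0.05) / 1.2633 = -0.7000 / 1.2633 = -0.5541

-0.55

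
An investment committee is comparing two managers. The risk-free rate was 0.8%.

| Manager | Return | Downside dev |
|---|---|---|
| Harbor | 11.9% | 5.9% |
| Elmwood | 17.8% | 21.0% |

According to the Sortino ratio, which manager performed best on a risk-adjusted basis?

Harbor: Sortino ratio = (11.9% − 0.8%) / 5.9% = 1.881
Elmwood: Sortino ratio = (17.8% − 0.8%) / 21.0% = 0.810
Highest: Harbor (1.881).

Harbor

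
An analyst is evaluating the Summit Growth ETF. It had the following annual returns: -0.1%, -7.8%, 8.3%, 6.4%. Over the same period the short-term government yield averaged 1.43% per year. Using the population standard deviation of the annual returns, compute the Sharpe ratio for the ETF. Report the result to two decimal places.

0.04

Mean return μ = 6.80 / 4 = 1.7000%
Population std dev = √[159.1400 / 4] = 6.3075%
Sharpe = (μ − rf) / σ = (1.7000 − 1.43) / 6.3075 = 0.2700 / 6.3075 = 0.0428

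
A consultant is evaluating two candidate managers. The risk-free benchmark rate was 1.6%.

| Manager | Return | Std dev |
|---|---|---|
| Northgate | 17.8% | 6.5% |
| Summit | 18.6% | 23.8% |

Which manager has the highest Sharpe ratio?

Northgate

Northgate: Sharpe ratio = (17.8% − 1.6%) / 6.5% = 2.492
Summit: Sharpe ratio = (18.6% − 1.6%) / 23.8% = 0.714
Highest: Northgate (2.492).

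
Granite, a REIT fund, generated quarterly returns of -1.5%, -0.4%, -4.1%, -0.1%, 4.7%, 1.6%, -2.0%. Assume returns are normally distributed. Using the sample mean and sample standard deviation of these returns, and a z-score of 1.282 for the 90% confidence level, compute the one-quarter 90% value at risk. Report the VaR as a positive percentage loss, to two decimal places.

Mean return μ = -1.80 / 7 = -0.2571%
Sample σ = √[Σ(r − μ)² / 6] = √[47.4171 / 6] = √7.9029 = 2.8112%
VaR = −(μ − z·σ) = −(-0.2571 − 1.282 × 2.8112) = −(-3.8611) = 3.8611%

3.86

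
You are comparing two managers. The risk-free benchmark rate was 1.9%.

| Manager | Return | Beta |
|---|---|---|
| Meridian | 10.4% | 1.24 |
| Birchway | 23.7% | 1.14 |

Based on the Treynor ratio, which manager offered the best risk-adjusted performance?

Birchway

Meridian: Treynor = (10.4% − 1.9%) / 1.24 = 6.855
Birchway: Treynor = (23.7% − 1.9%) / 1.14 = 19.123
Highest: Birchway (19.123).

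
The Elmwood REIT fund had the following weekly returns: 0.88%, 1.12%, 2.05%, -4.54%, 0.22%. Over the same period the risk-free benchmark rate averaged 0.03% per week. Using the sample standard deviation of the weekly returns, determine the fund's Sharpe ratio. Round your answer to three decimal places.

-0.032

Mean return μ = -0.270 / 5 = -0.0540%
Sample std dev = √[26.8767 / 4] = 2.5921%
Sharpe = (μ − rf) / σ = (-0.0540 − 0.03) / 2.5921 = -0.0840 / 2.5921 = -0.0324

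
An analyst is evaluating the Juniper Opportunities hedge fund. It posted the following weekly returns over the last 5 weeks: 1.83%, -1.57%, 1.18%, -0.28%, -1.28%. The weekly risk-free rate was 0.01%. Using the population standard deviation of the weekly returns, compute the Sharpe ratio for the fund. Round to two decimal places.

-0.03

Mean return r̄ = -0.120 / 5 = -0.0240%
Σ(r − r̄)² = 8.9201; population σ = √(8.9201/5) = 1.3357%
Sharpe = (r̄ − rf) / σ = (-0.0240 − 0.01) / 1.3357 = -0.0340 / 1.3357 = -0.0255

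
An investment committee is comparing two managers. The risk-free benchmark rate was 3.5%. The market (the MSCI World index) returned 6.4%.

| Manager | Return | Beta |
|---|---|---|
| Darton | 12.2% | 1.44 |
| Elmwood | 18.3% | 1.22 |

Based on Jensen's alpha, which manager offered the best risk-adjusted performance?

Darton: α = 12.2% − [3.5% + 1.44 × (6.4% − 3.5%)] = 4.524
Elmwood: α = 18.3% − [3.5% + 1.22 × (6.4% − 3.5%)] = 11.262
Highest: Elmwood (11.262).

Elmwood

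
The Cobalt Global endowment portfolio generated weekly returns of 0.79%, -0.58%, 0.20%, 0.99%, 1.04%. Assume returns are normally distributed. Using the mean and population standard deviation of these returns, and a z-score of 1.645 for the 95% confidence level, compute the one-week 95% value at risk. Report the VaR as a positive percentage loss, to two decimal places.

0.52

μ = (0.79 − 0.58 + 0.2 + 0.99 + 1.04) / 5 = 0.4880%
Population std dev = √[1.8715 / 5] = 0.6118%
VaR = −(μ − z·σ) = −(0.4880 − 1.645 × 0.6118) = −(-0.5184) = 0.5184%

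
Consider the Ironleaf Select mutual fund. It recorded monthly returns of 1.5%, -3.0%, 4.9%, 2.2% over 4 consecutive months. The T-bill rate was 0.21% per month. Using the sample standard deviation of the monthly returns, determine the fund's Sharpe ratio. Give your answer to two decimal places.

Mean return μ = 5.60 / 4 = 1.4000%
Σ(r − μ)² = (1.5 − 1.4000)² + (-3 − 1.4000)² + … = 32.2600
sample σ = √(32.2600 / 3) = √10.7533 = 3.2792%
Sharpe = (μ − rf) / σ = (1.4000 − 0.21) / 3.2792 = 1.1900 / 3.2792 = 0.3629

0.36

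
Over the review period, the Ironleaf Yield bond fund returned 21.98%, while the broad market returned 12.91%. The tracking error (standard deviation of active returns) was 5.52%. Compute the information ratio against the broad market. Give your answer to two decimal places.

IR = (Rp − Rb) / TE = (21.98% − 12.91%) / 5.52% = 9.07% / 5.52% = 1.6431

1.64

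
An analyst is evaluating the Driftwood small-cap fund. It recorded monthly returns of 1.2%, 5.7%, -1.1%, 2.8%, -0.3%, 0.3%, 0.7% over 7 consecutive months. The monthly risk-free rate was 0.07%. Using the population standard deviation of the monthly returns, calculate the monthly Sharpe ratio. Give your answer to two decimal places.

0.60

r̄ = (1.2 + 5.7 − 1.1 + 2.8 − 0.3 + 0.3 + 0.7) / 7 = 9.30 / 7 = 1.3286%
Population σ = √[Σ(r − r̄)² / 7] = √[31.2943 / 7] = √4.4706 = 2.1144%
Sharpe = (r̄ − rf) / σ = (1.3286 − 0.07) / 2.1144 = 1.2586 / 2.1144 = 0.5953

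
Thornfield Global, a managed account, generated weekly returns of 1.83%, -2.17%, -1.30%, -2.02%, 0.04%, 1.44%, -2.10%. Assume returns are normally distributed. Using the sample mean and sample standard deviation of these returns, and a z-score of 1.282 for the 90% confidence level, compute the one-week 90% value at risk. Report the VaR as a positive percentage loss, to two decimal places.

2.81

μ = (1.83 − 2.17 − 1.3 − 2.02 + 0.04 + 1.44 − 2.1) / 7 = -0.6114%
Sample σ = √[Σ(r − μ)² / 6] = √[17.6965 / 6] = √2.9494 = 1.7174%
VaR = −(μ − z·σ) = −(-0.6114 − 1.282 × 1.7174) = −(-2.8131) = 2.8131%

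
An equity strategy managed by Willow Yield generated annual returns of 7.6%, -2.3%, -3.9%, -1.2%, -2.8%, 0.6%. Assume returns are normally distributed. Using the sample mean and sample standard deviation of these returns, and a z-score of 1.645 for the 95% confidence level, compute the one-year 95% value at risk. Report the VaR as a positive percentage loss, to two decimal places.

7.20

Mean return r̄ = -2.00 / 6 = -0.3333%
Σ(r − r̄)² = 87.2333; sample σ = √(87.2333/5) = 4.1769%
VaR = −(r̄ − z·σ) = −(-0.3333 − 1.645 × 4.1769) = −(-7.2043) = 7.2043%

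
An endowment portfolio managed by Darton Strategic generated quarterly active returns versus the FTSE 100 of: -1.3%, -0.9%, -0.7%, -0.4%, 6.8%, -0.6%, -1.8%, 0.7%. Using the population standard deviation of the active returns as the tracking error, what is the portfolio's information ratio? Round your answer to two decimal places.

0.09

r̄ = (-1.3 − 0.9 − 0.7 − 0.4 + 6.8 − 0.6 − 1.8 + 0.7) / 8 = 1.80 / 8 = 0.2250%
Σ(r − r̄)² = 53.0750; population σ = √(53.0750/8) = 2.5757%
IR = r̄ / tracking error = 0.2250 / 2.5757 = 0.0874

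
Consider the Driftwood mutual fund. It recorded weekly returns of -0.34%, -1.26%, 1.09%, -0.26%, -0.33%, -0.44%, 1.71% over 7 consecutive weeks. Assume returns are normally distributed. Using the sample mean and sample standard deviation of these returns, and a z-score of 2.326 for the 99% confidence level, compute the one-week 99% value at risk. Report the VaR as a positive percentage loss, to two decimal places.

r̄ = (-0.34 − 1.26 + 1.09 − 0.26 − 0.33 − 0.44 + 1.71) / 7 = 0.170 / 7 = 0.0243%
Σ(r − r̄)² = (-0.34 − 0.0243)² + (-1.26 − 0.0243)² + (1.09 − 0.0243)² + … = 6.1814
sample σ = √(6.1814 / 6) = √1.0302 = 1.0150%
VaR = −(r̄ − z·σ) = −(0.0243 − 2.326 × 1.0150) = −(-2.3366) = 2.3366%

2.34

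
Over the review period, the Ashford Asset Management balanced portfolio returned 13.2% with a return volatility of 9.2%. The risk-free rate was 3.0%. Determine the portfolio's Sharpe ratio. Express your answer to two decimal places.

1.11

Sharpe = (Rp − Rf) / σp = (13.2% − 3.0%) / 9.2% = 10.20% / 9.2% = 1.1087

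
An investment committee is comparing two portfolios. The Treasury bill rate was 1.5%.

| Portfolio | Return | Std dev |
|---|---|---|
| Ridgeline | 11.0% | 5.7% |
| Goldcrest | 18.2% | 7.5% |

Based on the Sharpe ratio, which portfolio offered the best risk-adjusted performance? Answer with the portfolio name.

Ridgeline: Sharpe ratio = (11.0% − 1.5%) / 5.7% = 1.667
Goldcrest: Sharpe ratio = (18.2% − 1.5%) / 7.5% = 2.227
Highest: Goldcrest (2.227).

Goldcrest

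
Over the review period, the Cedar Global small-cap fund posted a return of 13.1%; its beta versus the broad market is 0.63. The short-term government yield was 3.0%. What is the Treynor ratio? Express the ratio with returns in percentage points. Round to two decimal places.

16.03

Treynor = (Rp − Rf) / β = (13.1% − 3.0%) / 0.63 = 10.10 / 0.63 = 16.0317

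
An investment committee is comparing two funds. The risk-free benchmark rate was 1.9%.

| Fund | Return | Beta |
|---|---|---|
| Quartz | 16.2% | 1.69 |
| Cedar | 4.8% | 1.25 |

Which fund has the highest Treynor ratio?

Quartz: Treynor = (16.2% − 1.9%) / 1.69 = 8.462
Cedar: Treynor = (4.8% − 1.9%) / 1.25 = 2.320
Highest: Quartz (8.462).

Quartz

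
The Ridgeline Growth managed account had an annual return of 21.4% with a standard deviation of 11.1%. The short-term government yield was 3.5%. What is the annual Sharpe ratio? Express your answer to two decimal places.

Sharpe = (Rp − Rf) / σp = (21.4% − 3.5%) / 11.1% = 17.90% / 11.1% = 1.6126

1.61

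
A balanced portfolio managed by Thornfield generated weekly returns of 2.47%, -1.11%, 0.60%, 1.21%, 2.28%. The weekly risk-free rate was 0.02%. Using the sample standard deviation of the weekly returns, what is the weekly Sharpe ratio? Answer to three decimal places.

μ = (2.47 − 1.11 + 0.6 + 1.21 + 2.28) / 5 = 5.450 / 5 = 1.0900%
Sample σ = √[Σ(r − μ)² / 4] = √[8.4150 / 4] = √2.1038 = 1.4504%
Sharpe = (μ − rf) / σ = (1.0900 − 0.02) / 1.4504 = 1.0700 / 1.4504 = 0.7377

0.738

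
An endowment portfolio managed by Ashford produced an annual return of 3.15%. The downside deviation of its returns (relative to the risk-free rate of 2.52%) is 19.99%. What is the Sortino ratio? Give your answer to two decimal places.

0.03

Sortino = (Rp − Rf) / σd = (3.15% − 2.52%) / 19.99% = 0.63% / 19.99% = 0.0315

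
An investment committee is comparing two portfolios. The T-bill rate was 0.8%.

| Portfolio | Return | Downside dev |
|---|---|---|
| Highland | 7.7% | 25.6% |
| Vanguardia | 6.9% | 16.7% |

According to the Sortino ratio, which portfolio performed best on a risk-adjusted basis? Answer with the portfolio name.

Highland: Sortino ratio = (7.7% − 0.8%) / 25.6% = 0.270
Vanguardia: Sortino ratio = (6.9% − 0.8%) / 16.7% = 0.365
Highest: Vanguardia (0.365).

Vanguardia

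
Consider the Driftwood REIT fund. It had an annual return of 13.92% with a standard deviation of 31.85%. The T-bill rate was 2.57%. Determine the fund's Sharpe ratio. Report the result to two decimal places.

Sharpe = (Rp − Rf) / σp = (13.92% − 2.57%) / 31.85% = 11.35% / 31.85% = 0.3564

0.36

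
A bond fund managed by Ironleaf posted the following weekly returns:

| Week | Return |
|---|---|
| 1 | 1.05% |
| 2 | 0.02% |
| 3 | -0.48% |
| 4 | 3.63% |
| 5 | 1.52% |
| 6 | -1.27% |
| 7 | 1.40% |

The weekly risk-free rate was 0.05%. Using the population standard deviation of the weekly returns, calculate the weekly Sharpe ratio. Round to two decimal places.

0.53

Mean return r̄ = 5.870 / 7 = 0.8386%
Population std dev = √[15.4711 / 7] = 1.4867%
Sharpe = (r̄ − rf) / σ = (0.8386 − 0.05) / 1.4867 = 0.7886 / 1.4867 = 0.5304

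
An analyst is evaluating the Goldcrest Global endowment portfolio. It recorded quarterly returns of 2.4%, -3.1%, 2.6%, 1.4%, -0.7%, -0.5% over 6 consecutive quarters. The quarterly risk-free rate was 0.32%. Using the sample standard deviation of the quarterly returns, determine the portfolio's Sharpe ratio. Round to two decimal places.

0.01

r̄ = (2.4 − 3.1 + 2.6 + 1.4 − 0.7 − 0.5) / 6 = 2.10 / 6 = 0.3500%
Sample σ = √[Σ(r − r̄)² / 5] = √[24.0950 / 5] = √4.8190 = 2.1952%
Sharpe = (r̄ − rf) / σ = (0.3500 − 0.32) / 2.1952 = 0.0300 / 2.1952 = 0.0137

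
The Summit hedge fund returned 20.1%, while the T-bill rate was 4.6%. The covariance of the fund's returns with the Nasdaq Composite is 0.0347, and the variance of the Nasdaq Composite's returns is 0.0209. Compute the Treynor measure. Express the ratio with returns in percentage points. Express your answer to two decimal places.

β = Cov / Var = 0.0347 / 0.0209 = 1.6603
Treynor = (Rp − Rf) / β = (20.1% − 4.6%) / 1.6603 = 15.50 / 1.6603 = 9.3357

9.34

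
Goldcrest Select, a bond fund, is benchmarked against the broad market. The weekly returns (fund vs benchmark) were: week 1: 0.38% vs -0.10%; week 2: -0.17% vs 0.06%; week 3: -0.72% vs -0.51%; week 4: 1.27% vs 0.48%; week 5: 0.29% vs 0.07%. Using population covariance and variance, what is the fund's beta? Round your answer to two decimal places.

r̄p = 0.2100%,  r̄m = 0.0000%
Cov = Σ(rp − r̄p)(rm − r̄m) / 5 = 0.1898
Var(rm) = Σ(rm − r̄m)² / 5 = 0.1018
β = Cov / Var = 0.1898 / 0.1018 = 1.8644

1.86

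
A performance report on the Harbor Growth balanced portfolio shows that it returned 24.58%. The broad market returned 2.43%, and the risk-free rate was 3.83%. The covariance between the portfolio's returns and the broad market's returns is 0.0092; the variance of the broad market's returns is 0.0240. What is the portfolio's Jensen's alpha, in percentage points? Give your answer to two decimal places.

β = Cov / Var = 0.0092 / 0.0240 = 0.3833
E[R] = Rf + β(Rm − Rf) = 3.83% + 0.3833 × (2.43% − 3.83%) = 3.2934%
α = Rp − E[R] = 24.58% − 3.2934% = 21.2866

21.29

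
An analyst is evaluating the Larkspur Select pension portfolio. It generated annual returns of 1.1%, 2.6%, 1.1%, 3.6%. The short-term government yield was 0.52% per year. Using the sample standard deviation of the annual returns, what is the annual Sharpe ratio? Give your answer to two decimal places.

Mean return r̄ = 8.40 / 4 = 2.1000%
Σ(r − r̄)² = 4.5000; sample σ = √(4.5000/3) = 1.2247%
Sharpe = (r̄ − rf) / σ = (2.1000 − 0.52) / 1.2247 = 1.5800 / 1.2247 = 1.2901

1.29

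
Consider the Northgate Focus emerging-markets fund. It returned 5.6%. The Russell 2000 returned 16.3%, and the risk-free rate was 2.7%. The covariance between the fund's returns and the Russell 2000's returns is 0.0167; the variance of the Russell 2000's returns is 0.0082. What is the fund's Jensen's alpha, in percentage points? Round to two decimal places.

β = Cov / Var = 0.0167 / 0.0082 = 2.0366
E[R] = Rf + β(Rm − Rf) = 2.7% + 2.0366 × (16.3% − 2.7%) = 30.3978%
α = Rp − E[R] = 5.6% − 30.3978% = -24.7978

-24.80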